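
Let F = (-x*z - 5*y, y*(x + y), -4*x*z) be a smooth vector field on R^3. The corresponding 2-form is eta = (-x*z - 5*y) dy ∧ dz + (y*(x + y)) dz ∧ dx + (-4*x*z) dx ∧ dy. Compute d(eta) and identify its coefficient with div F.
d(eta) = (-3*x + 2*y - z) dx ∧ dy ∧ dz; div F = -3*x + 2*y - z

For a 2-form in R^3 of the form above, applying d gives a 3-form with coefficient ∂P/∂x + ∂Q/∂y + ∂R/∂z:
  ∂P/∂x = -z
  ∂Q/∂y = x + 2*y
  ∂R/∂z = -4*x
Sum = -3*x + 2*y - z, which is exactly div F.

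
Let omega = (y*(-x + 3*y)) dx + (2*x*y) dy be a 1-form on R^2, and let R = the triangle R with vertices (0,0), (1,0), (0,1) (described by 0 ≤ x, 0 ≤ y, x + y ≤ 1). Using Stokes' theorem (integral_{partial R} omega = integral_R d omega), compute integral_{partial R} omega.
integral_(partial R) omega = -1/2

Stokes: integral_partial_R omega = integral_R d omega with d omega = (∂Q/∂x - ∂P/∂y) dx ∧ dy.
  ∂Q/∂x = 2*y
  ∂P/∂y = -x + 6*y
  integrand = ∂Q/∂x - ∂P/∂y = x - 4*y.
Integrating over R: integral_0^1 integral_0^{1-x} (x - 4*y) dy dx = -1/2.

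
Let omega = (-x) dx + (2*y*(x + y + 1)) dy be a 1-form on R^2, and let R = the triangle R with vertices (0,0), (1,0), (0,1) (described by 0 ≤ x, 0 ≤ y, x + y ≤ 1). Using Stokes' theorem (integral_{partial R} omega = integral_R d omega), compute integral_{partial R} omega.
integral_(partial R) omega = 1/3

Stokes: integral_partial_R omega = integral_R d omega with d omega = (∂Q/∂x - ∂P/∂y) dx ∧ dy.
  ∂Q/∂x = 2*y
  ∂P/∂y = 0
  integrand = ∂Q/∂x - ∂P/∂y = 2*y.
Integrating over R: integral_0^1 integral_0^{1-x} (2*y) dy dx = 1/3.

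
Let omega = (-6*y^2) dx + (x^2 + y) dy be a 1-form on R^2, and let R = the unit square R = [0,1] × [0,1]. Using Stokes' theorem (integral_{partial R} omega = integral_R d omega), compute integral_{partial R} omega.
integral_(partial R) omega = 7

Stokes: integral_partial_R omega = integral_R d omega with d omega = (∂Q/∂x - ∂P/∂y) dx ∧ dy.
  ∂Q/∂x = 2*x
  ∂P/∂y = -12*y
  integrand = ∂Q/∂x - ∂P/∂y = 2*x + 12*y.
Integrating over R: integral_0^1 integral_0^1 (2*x + 12*y) dx dy = 7.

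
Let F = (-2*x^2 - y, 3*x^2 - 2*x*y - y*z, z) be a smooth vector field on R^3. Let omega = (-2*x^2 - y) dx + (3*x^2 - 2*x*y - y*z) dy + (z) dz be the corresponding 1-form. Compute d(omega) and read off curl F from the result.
d(omega) = (y) dy ∧ dz + (0) dz ∧ dx + (6*x - 2*y + 1) dx ∧ dy; curl F = (y, 0, 6*x - 2*y + 1)

d omega = sum_{i<j} (∂f_j/∂x_i - ∂f_i/∂x_j) dx_i ∧ dx_j. Under the identification (dy ∧ dz, dz ∧ dx, dx ∧ dy) ↔ (e_x, e_y, e_z), the coefficients are exactly the components of curl F. Compute:
  ∂R/∂y - ∂Q/∂z = (0) - (-y) = y
  ∂P/∂z - ∂R/∂x = (0) - (0) = 0
  ∂Q/∂x - ∂P/∂y = (6*x - 2*y) - (-1) = 6*x - 2*y + 1.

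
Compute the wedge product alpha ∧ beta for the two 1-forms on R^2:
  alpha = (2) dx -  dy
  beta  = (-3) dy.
alpha ∧ beta = (-6) dx ∧ dy

Distribute the wedge, using dx_i ∧ dx_j = -dx_j ∧ dx_i and dx_i ∧ dx_i = 0. For each pair (i, j) with i < j, the coefficient of dx_i ∧ dx_j in alpha ∧ beta is (alpha_i * beta_j - alpha_j * beta_i). Collecting: alpha ∧ beta = (-6) dx ∧ dy.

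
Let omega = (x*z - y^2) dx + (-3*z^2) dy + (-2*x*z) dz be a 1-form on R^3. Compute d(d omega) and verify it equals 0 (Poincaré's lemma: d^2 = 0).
d(d omega) = 0

Step 1: d omega = sum_{i<j} (∂f_j/∂x_i - ∂f_i/∂x_j) dx_i ∧ dx_j:
  coeff of dx ∧ dy: 2*y
  coeff of dx ∧ dz: -x - 2*z
  coeff of dy ∧ dz: 6*z
Step 2: Apply d again to each 2-form coefficient. The only possible 3-form in R^3 is dx ∧ dy ∧ dz, with coefficient
  ∂(coeff of dy∧dz)/∂x - ∂(coeff of dx∧dz)/∂y + ∂(coeff of dx∧dy)/∂z
  = ∂/∂x (6*z) - ∂/∂y (-x - 2*z) + ∂/∂z (2*y).
Each of these terms simplifies to sums of mixed partials that cancel in pairs. The result is 0 (by equality of mixed partials for smooth functions — Schwarz / Clairaut).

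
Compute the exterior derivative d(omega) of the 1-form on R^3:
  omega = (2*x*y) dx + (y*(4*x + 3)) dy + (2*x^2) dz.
d(omega) = (-2*x + 4*y) dx ∧ dy + (4*x) dx ∧ dz

For a 1-form omega = sum_i f_i dx_i, the exterior derivative is
  d(omega) = sum_{i < j} (∂f_j/∂x_i - ∂f_i/∂x_j) dx_i ∧ dx_j.
  coefficient of dx ∧ dy: ∂f_2/∂x - ∂f_1/∂y = ∂(y*(4*x + 3))/∂x - ∂(2*x*y)/∂y = -2*x + 4*y
  coefficient of dx ∧ dz: ∂f_3/∂x - ∂f_1/∂z = ∂(2*x^2)/∂x - ∂(2*x*y)/∂z = 4*x
Assembling: d(omega) = (-2*x + 4*y) dx ∧ dy + (4*x) dx ∧ dz.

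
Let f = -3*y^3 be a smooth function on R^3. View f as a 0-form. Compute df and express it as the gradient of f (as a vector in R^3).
df = (0) dx + (-9*y^2) dy + (0) dz; grad f = (0, -9*y^2, 0)

For a 0-form f, d f = (∂f/∂x) dx + (∂f/∂y) dy + (∂f/∂z) dz. The components of the vector representation are exactly the entries of grad f in Cartesian coordinates:
  ∂f/∂x = 0
  ∂f/∂y = -9*y^2
  ∂f/∂z = 0.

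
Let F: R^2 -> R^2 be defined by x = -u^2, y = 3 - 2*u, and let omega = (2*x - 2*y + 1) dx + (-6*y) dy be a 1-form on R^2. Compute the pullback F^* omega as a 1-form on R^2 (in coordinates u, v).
F^* omega = (4*u^3 - 8*u^2 - 14*u + 36) du

Using F^*(f dg) = (f ∘ F) d(g ∘ F), substitute each coordinate x_i by F_i(u, v) in f_i, and replace dx_i by d F_i = (∂F_i/∂u) du + (∂F_i/∂v) dv.
  For the x component: f_1(F) = -2*u^2 + 4*u - 5; d F_1 = (-2*u) du + (0) dv
  For the y component: f_2(F) = 12*u - 18; d F_2 = (-2) du + (0) dv
Combining and collecting du, dv coefficients:
  coeff of du: 4*u^3 - 8*u^2 - 14*u + 36
  coeff of dv: 0
F^* omega = (4*u^3 - 8*u^2 - 14*u + 36) du.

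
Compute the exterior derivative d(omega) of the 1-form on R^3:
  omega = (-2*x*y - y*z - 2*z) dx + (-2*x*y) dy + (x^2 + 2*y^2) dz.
d(omega) = (2*x - 2*y + z) dx ∧ dy + (2*x + y + 2) dx ∧ dz + (4*y) dy ∧ dz

For a 1-form omega = sum_i f_i dx_i, the exterior derivative is
  d(omega) = sum_{i < j} (∂f_j/∂x_i - ∂f_i/∂x_j) dx_i ∧ dx_j.
  coefficient of dx ∧ dy: ∂f_2/∂x - ∂f_1/∂y = ∂(-2*x*y)/∂x - ∂(-2*x*y - y*z - 2*z)/∂y = 2*x - 2*y + z
  coefficient of dx ∧ dz: ∂f_3/∂x - ∂f_1/∂z = ∂(x^2 + 2*y^2)/∂x - ∂(-2*x*y - y*z - 2*z)/∂z = 2*x + y + 2
  coefficient of dy ∧ dz: ∂f_3/∂y - ∂f_2/∂z = ∂(x^2 + 2*y^2)/∂y - ∂(-2*x*y)/∂z = 4*y
Assembling: d(omega) = (2*x - 2*y + z) dx ∧ dy + (2*x + y + 2) dx ∧ dz + (4*y) dy ∧ dz.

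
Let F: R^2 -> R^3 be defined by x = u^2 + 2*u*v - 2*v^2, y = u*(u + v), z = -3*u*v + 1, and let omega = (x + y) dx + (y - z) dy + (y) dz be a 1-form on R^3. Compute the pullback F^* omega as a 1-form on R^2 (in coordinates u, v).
F^* omega = (6*u^3 + 16*u^2*v + 3*u*v^2 - 2*u - 4*v^3 - v) du + (2*u^3 - u^2*v - 16*u*v^2 - u + 8*v^3) dv

Using F^*(f dg) = (f ∘ F) d(g ∘ F), substitute each coordinate x_i by F_i(u, v) in f_i, and replace dx_i by d F_i = (∂F_i/∂u) du + (∂F_i/∂v) dv.
  For the x component: f_1(F) = 2*u^2 + 3*u*v - 2*v^2; d F_1 = (2*u + 2*v) du + (2*u - 4*v) dv
  For the y component: f_2(F) = u^2 + 4*u*v - 1; d F_2 = (2*u + v) du + (u) dv
  For the z component: f_3(F) = u*(u + v); d F_3 = (-3*v) du + (-3*u) dv
Combining and collecting du, dv coefficients:
  coeff of du: 6*u^3 + 16*u^2*v + 3*u*v^2 - 2*u - 4*v^3 - v
  coeff of dv: 2*u^3 - u^2*v - 16*u*v^2 - u + 8*v^3
F^* omega = (6*u^3 + 16*u^2*v + 3*u*v^2 - 2*u - 4*v^3 - v) du + (2*u^3 - u^2*v - 16*u*v^2 - u + 8*v^3) dv.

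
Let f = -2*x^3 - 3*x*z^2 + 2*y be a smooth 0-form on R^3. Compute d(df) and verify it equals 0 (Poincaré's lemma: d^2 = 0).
d(df) = 0

Step 1: df = sum_i (∂f/∂x_i) dx_i = (-6*x^2 - 3*z^2) dx + (2) dy + (-6*x*z) dz.
Step 2: Apply d again. Using the 1-form formula, the coefficient of dx ∧ dy in d(df) is ∂^2 f/∂x ∂y - ∂^2 f/∂y ∂x = (0) - (0) = 0 (equality of mixed partials for smooth f).
Similarly for dx ∧ dz and dy ∧ dz — all coefficients vanish. So d(df) = 0.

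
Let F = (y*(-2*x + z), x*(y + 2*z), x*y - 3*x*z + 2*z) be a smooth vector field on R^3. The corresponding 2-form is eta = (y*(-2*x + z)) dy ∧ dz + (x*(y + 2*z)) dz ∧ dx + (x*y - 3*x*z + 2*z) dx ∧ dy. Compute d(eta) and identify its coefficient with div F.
d(eta) = (-2*x - 2*y + 2) dx ∧ dy ∧ dz; div F = -2*x - 2*y + 2

For a 2-form in R^3 of the form above, applying d gives a 3-form with coefficient ∂P/∂x + ∂Q/∂y + ∂R/∂z:
  ∂P/∂x = -2*y
  ∂Q/∂y = x
  ∂R/∂z = 2 - 3*x
Sum = -2*x - 2*y + 2, which is exactly div F.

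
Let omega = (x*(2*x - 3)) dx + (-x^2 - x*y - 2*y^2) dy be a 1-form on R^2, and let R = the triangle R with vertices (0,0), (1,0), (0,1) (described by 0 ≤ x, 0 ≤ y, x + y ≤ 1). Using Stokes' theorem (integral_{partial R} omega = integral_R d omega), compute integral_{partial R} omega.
integral_(partial R) omega = -1/2

Stokes: integral_partial_R omega = integral_R d omega with d omega = (∂Q/∂x - ∂P/∂y) dx ∧ dy.
  ∂Q/∂x = -2*x - y
  ∂P/∂y = 0
  integrand = ∂Q/∂x - ∂P/∂y = -2*x - y.
Integrating over R: integral_0^1 integral_0^{1-x} (-2*x - y) dy dx = -1/2.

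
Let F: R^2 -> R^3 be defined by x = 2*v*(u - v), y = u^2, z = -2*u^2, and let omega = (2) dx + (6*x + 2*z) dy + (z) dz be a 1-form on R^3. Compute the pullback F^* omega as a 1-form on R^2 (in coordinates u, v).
F^* omega = (4*v*(6*u^2 - 6*u*v + 1)) du + (4*u - 8*v) dv

Using F^*(f dg) = (f ∘ F) d(g ∘ F), substitute each coordinate x_i by F_i(u, v) in f_i, and replace dx_i by d F_i = (∂F_i/∂u) du + (∂F_i/∂v) dv.
  For the x component: f_1(F) = 2; d F_1 = (2*v) du + (2*u - 4*v) dv
  For the y component: f_2(F) = -4*u^2 + 12*u*v - 12*v^2; d F_2 = (2*u) du + (0) dv
  For the z component: f_3(F) = -2*u^2; d F_3 = (-4*u) du + (0) dv
Combining and collecting du, dv coefficients:
  coeff of du: 4*v*(6*u^2 - 6*u*v + 1)
  coeff of dv: 4*u - 8*v
F^* omega = (4*v*(6*u^2 - 6*u*v + 1)) du + (4*u - 8*v) dv.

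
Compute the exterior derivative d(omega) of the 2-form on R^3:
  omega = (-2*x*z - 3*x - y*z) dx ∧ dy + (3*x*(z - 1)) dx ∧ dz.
d(omega) = (-2*x - y) dx ∧ dy ∧ dz

For a 2-form omega = sum_{i<j} g_{ij} dx_i ∧ dx_j, the exterior derivative is
  d(omega) = sum_{i<j} d(g_{ij}) ∧ dx_i ∧ dx_j = sum_{i<j, k} (∂g_{ij}/∂x_k) dx_k ∧ dx_i ∧ dx_j.
Expand each term, using dx_k ∧ dx_i ∧ dx_j = sgn(permutation) dx_{(a)} ∧ dx_{(b)} ∧ dx_{(c)} with (a < b < c) sorted:
  d(-2*x*z - 3*x - y*z) includes (∂/∂z)(-2*x*z - 3*x - y*z) dz = (-2*x - y) dz, which multiplied by dx ∧ dy gives (-2*x - y) dx ∧ dy ∧ dz
Collecting like 3-forms: d(omega) = (-2*x - y) dx ∧ dy ∧ dz.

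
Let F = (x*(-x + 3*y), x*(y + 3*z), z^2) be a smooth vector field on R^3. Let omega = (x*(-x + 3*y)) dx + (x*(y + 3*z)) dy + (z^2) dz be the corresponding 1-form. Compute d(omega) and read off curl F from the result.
d(omega) = (-3*x) dy ∧ dz + (0) dz ∧ dx + (-3*x + y + 3*z) dx ∧ dy; curl F = (-3*x, 0, -3*x + y + 3*z)

d omega = sum_{i<j} (∂f_j/∂x_i - ∂f_i/∂x_j) dx_i ∧ dx_j. Under the identification (dy ∧ dz, dz ∧ dx, dx ∧ dy) ↔ (e_x, e_y, e_z), the coefficients are exactly the components of curl F. Compute:
  ∂R/∂y - ∂Q/∂z = (0) - (3*x) = -3*x
  ∂P/∂z - ∂R/∂x = (0) - (0) = 0
  ∂Q/∂x - ∂P/∂y = (y + 3*z) - (3*x) = -3*x + y + 3*z.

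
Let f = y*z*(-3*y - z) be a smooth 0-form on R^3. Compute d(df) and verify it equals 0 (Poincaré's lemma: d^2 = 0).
d(df) = 0

Step 1: df = sum_i (∂f/∂x_i) dx_i = (0) dx + (z*(-6*y - z)) dy + (y*(-3*y - 2*z)) dz.
Step 2: Apply d again. Using the 1-form formula, the coefficient of dx ∧ dy in d(df) is ∂^2 f/∂x ∂y - ∂^2 f/∂y ∂x = (0) - (0) = 0 (equality of mixed partials for smooth f).
Similarly for dx ∧ dz and dy ∧ dz — all coefficients vanish. So d(df) = 0.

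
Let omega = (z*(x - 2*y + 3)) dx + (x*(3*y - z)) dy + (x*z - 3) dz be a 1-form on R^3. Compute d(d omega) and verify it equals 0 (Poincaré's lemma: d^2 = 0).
d(d omega) = 0

Step 1: d omega = sum_{i<j} (∂f_j/∂x_i - ∂f_i/∂x_j) dx_i ∧ dx_j:
  coeff of dx ∧ dy: 3*y + z
  coeff of dx ∧ dz: -x + 2*y + z - 3
  coeff of dy ∧ dz: x
Step 2: Apply d again to each 2-form coefficient. The only possible 3-form in R^3 is dx ∧ dy ∧ dz, with coefficient
  ∂(coeff of dy∧dz)/∂x - ∂(coeff of dx∧dz)/∂y + ∂(coeff of dx∧dy)/∂z
  = ∂/∂x (x) - ∂/∂y (-x + 2*y + z - 3) + ∂/∂z (3*y + z).
Each of these terms simplifies to sums of mixed partials that cancel in pairs. The result is 0 (by equality of mixed partials for smooth functions — Schwarz / Clairaut).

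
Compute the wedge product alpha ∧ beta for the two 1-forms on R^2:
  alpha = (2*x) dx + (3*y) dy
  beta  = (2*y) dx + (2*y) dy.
alpha ∧ beta = (2*y*(2*x - 3*y)) dx ∧ dy

Distribute the wedge, using dx_i ∧ dx_j = -dx_j ∧ dx_i and dx_i ∧ dx_i = 0. For each pair (i, j) with i < j, the coefficient of dx_i ∧ dx_j in alpha ∧ beta is (alpha_i * beta_j - alpha_j * beta_i). Collecting: alpha ∧ beta = (2*y*(2*x - 3*y)) dx ∧ dy.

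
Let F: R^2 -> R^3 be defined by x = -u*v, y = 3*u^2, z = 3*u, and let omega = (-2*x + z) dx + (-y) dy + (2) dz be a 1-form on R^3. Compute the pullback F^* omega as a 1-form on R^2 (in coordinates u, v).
F^* omega = (-18*u^3 - 2*u*v^2 - 3*u*v + 6) du + (u^2*(-2*v - 3)) dv

Using F^*(f dg) = (f ∘ F) d(g ∘ F), substitute each coordinate x_i by F_i(u, v) in f_i, and replace dx_i by d F_i = (∂F_i/∂u) du + (∂F_i/∂v) dv.
  For the x component: f_1(F) = u*(2*v + 3); d F_1 = (-v) du + (-u) dv
  For the y component: f_2(F) = -3*u^2; d F_2 = (6*u) du + (0) dv
  For the z component: f_3(F) = 2; d F_3 = (3) du + (0) dv
Combining and collecting du, dv coefficients:
  coeff of du: -18*u^3 - 2*u*v^2 - 3*u*v + 6
  coeff of dv: u^2*(-2*v - 3)
F^* omega = (-18*u^3 - 2*u*v^2 - 3*u*v + 6) du + (u^2*(-2*v - 3)) dv.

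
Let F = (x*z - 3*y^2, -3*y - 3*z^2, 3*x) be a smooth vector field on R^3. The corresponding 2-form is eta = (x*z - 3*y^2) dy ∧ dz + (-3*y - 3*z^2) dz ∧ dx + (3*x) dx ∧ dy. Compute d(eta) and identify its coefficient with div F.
d(eta) = (z - 3) dx ∧ dy ∧ dz; div F = z - 3

For a 2-form in R^3 of the form above, applying d gives a 3-form with coefficient ∂P/∂x + ∂Q/∂y + ∂R/∂z:
  ∂P/∂x = z
  ∂Q/∂y = -3
  ∂R/∂z = 0
Sum = z - 3, which is exactly div F.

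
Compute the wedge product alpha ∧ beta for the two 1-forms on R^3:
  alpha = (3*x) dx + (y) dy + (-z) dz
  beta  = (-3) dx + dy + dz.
alpha ∧ beta = (3*x + 3*y) dx ∧ dy + (3*x - 3*z) dx ∧ dz + (y + z) dy ∧ dz

Distribute the wedge, using dx_i ∧ dx_j = -dx_j ∧ dx_i and dx_i ∧ dx_i = 0. For each pair (i, j) with i < j, the coefficient of dx_i ∧ dx_j in alpha ∧ beta is (alpha_i * beta_j - alpha_j * beta_i). Collecting: alpha ∧ beta = (3*x + 3*y) dx ∧ dy + (3*x - 3*z) dx ∧ dz + (y + z) dy ∧ dz.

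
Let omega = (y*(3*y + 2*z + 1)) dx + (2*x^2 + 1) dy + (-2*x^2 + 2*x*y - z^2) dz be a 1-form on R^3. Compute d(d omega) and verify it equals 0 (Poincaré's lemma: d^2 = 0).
d(d omega) = 0

Step 1: d omega = sum_{i<j} (∂f_j/∂x_i - ∂f_i/∂x_j) dx_i ∧ dx_j:
  coeff of dx ∧ dy: 4*x - 6*y - 2*z - 1
  coeff of dx ∧ dz: -4*x
  coeff of dy ∧ dz: 2*x
Step 2: Apply d again to each 2-form coefficient. The only possible 3-form in R^3 is dx ∧ dy ∧ dz, with coefficient
  ∂(coeff of dy∧dz)/∂x - ∂(coeff of dx∧dz)/∂y + ∂(coeff of dx∧dy)/∂z
  = ∂/∂x (2*x) - ∂/∂y (-4*x) + ∂/∂z (4*x - 6*y - 2*z - 1).
Each of these terms simplifies to sums of mixed partials that cancel in pairs. The result is 0 (by equality of mixed partials for smooth functions — Schwarz / Clairaut).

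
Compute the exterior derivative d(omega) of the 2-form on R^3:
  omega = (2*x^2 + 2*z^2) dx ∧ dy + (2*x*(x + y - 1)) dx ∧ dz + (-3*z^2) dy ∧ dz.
d(omega) = (-2*x + 4*z) dx ∧ dy ∧ dz

For a 2-form omega = sum_{i<j} g_{ij} dx_i ∧ dx_j, the exterior derivative is
  d(omega) = sum_{i<j} d(g_{ij}) ∧ dx_i ∧ dx_j = sum_{i<j, k} (∂g_{ij}/∂x_k) dx_k ∧ dx_i ∧ dx_j.
Expand each term, using dx_k ∧ dx_i ∧ dx_j = sgn(permutation) dx_{(a)} ∧ dx_{(b)} ∧ dx_{(c)} with (a < b < c) sorted:
  d(2*x^2 + 2*z^2) includes (∂/∂z)(2*x^2 + 2*z^2) dz = (4*z) dz, which multiplied by dx ∧ dy gives (4*z) dx ∧ dy ∧ dz
  d(2*x*(x + y - 1)) includes (∂/∂y)(2*x*(x + y - 1)) dy = (2*x) dy, which multiplied by dx ∧ dz gives (-2*x) dx ∧ dy ∧ dz
Collecting like 3-forms: d(omega) = (-2*x + 4*z) dx ∧ dy ∧ dz.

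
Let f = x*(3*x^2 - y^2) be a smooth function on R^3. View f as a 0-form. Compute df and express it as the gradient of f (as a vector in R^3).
df = (9*x^2 - y^2) dx + (-2*x*y) dy + (0) dz; grad f = (9*x^2 - y^2, -2*x*y, 0)

For a 0-form f, d f = (∂f/∂x) dx + (∂f/∂y) dy + (∂f/∂z) dz. The components of the vector representation are exactly the entries of grad f in Cartesian coordinates:
  ∂f/∂x = 9*x^2 - y^2
  ∂f/∂y = -2*x*y
  ∂f/∂z = 0.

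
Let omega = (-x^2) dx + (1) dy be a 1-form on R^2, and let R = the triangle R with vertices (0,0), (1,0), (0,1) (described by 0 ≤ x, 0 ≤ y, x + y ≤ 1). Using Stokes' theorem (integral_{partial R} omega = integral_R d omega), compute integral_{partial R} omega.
integral_(partial R) omega = 0

Stokes: integral_partial_R omega = integral_R d omega with d omega = (∂Q/∂x - ∂P/∂y) dx ∧ dy.
  ∂Q/∂x = 0
  ∂P/∂y = 0
  integrand = ∂Q/∂x - ∂P/∂y = 0.
Integrating over R: integral_0^1 integral_0^{1-x} (0) dy dx = 0.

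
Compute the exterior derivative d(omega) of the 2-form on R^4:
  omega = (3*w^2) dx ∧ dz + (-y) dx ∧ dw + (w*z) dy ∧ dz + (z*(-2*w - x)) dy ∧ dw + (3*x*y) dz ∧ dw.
d(omega) = (6*w + 3*y) dx ∧ dz ∧ dw + (1 - z) dx ∧ dy ∧ dw + (2*w + 4*x + z) dy ∧ dz ∧ dw

For a 2-form omega = sum_{i<j} g_{ij} dx_i ∧ dx_j, the exterior derivative is
  d(omega) = sum_{i<j} d(g_{ij}) ∧ dx_i ∧ dx_j = sum_{i<j, k} (∂g_{ij}/∂x_k) dx_k ∧ dx_i ∧ dx_j.
Expand each term, using dx_k ∧ dx_i ∧ dx_j = sgn(permutation) dx_{(a)} ∧ dx_{(b)} ∧ dx_{(c)} with (a < b < c) sorted:
  d(3*w^2) includes (∂/∂w)(3*w^2) dw = (6*w) dw, which multiplied by dx ∧ dz gives (6*w) dx ∧ dz ∧ dw
  d(-y) includes (∂/∂y)(-y) dy = (-1) dy, which multiplied by dx ∧ dw gives (1) dx ∧ dy ∧ dw
  d(w*z) includes (∂/∂w)(w*z) dw = (z) dw, which multiplied by dy ∧ dz gives (z) dy ∧ dz ∧ dw
  d(z*(-2*w - x)) includes (∂/∂x)(z*(-2*w - x)) dx = (-z) dx, which multiplied by dy ∧ dw gives (-z) dx ∧ dy ∧ dw
  d(z*(-2*w - x)) includes (∂/∂z)(z*(-2*w - x)) dz = (-2*w - x) dz, which multiplied by dy ∧ dw gives (2*w + x) dy ∧ dz ∧ dw
  d(3*x*y) includes (∂/∂x)(3*x*y) dx = (3*y) dx, which multiplied by dz ∧ dw gives (3*y) dx ∧ dz ∧ dw
  d(3*x*y) includes (∂/∂y)(3*x*y) dy = (3*x) dy, which multiplied by dz ∧ dw gives (3*x) dy ∧ dz ∧ dw
Collecting like 3-forms: d(omega) = (6*w + 3*y) dx ∧ dz ∧ dw + (1 - z) dx ∧ dy ∧ dw + (2*w + 4*x + z) dy ∧ dz ∧ dw.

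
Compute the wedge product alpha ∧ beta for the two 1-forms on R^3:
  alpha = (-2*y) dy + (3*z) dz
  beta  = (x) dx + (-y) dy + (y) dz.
alpha ∧ beta = (2*x*y) dx ∧ dy + (y*(-2*y + 3*z)) dy ∧ dz + (-3*x*z) dx ∧ dz

Distribute the wedge, using dx_i ∧ dx_j = -dx_j ∧ dx_i and dx_i ∧ dx_i = 0. For each pair (i, j) with i < j, the coefficient of dx_i ∧ dx_j in alpha ∧ beta is (alpha_i * beta_j - alpha_j * beta_i). Collecting: alpha ∧ beta = (2*x*y) dx ∧ dy + (y*(-2*y + 3*z)) dy ∧ dz + (-3*x*z) dx ∧ dz.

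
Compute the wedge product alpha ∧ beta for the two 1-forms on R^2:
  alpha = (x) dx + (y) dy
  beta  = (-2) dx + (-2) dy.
alpha ∧ beta = (-2*x + 2*y) dx ∧ dy

Distribute the wedge, using dx_i ∧ dx_j = -dx_j ∧ dx_i and dx_i ∧ dx_i = 0. For each pair (i, j) with i < j, the coefficient of dx_i ∧ dx_j in alpha ∧ beta is (alpha_i * beta_j - alpha_j * beta_i). Collecting: alpha ∧ beta = (-2*x + 2*y) dx ∧ dy.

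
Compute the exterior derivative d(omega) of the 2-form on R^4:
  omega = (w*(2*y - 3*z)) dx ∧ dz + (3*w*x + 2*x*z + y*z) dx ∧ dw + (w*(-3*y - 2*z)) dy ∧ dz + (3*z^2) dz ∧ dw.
d(omega) = (-2*w) dx ∧ dy ∧ dz + (-2*x + y - 3*z) dx ∧ dz ∧ dw + (-z) dx ∧ dy ∧ dw + (-3*y - 2*z) dy ∧ dz ∧ dw

For a 2-form omega = sum_{i<j} g_{ij} dx_i ∧ dx_j, the exterior derivative is
  d(omega) = sum_{i<j} d(g_{ij}) ∧ dx_i ∧ dx_j = sum_{i<j, k} (∂g_{ij}/∂x_k) dx_k ∧ dx_i ∧ dx_j.
Expand each term, using dx_k ∧ dx_i ∧ dx_j = sgn(permutation) dx_{(a)} ∧ dx_{(b)} ∧ dx_{(c)} with (a < b < c) sorted:
  d(w*(2*y - 3*z)) includes (∂/∂y)(w*(2*y - 3*z)) dy = (2*w) dy, which multiplied by dx ∧ dz gives (-2*w) dx ∧ dy ∧ dz
  d(w*(2*y - 3*z)) includes (∂/∂w)(w*(2*y - 3*z)) dw = (2*y - 3*z) dw, which multiplied by dx ∧ dz gives (2*y - 3*z) dx ∧ dz ∧ dw
  d(3*w*x + 2*x*z + y*z) includes (∂/∂y)(3*w*x + 2*x*z + y*z) dy = (z) dy, which multiplied by dx ∧ dw gives (-z) dx ∧ dy ∧ dw
  d(3*w*x + 2*x*z + y*z) includes (∂/∂z)(3*w*x + 2*x*z + y*z) dz = (2*x + y) dz, which multiplied by dx ∧ dw gives (-2*x - y) dx ∧ dz ∧ dw
  d(w*(-3*y - 2*z)) includes (∂/∂w)(w*(-3*y - 2*z)) dw = (-3*y - 2*z) dw, which multiplied by dy ∧ dz gives (-3*y - 2*z) dy ∧ dz ∧ dw
Collecting like 3-forms: d(omega) = (-2*w) dx ∧ dy ∧ dz + (-2*x + y - 3*z) dx ∧ dz ∧ dw + (-z) dx ∧ dy ∧ dw + (-3*y - 2*z) dy ∧ dz ∧ dw.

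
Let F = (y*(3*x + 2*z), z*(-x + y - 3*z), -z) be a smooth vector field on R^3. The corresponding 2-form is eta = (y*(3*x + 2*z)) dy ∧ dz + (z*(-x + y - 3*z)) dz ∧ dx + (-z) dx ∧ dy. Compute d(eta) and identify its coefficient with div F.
d(eta) = (3*y + z - 1) dx ∧ dy ∧ dz; div F = 3*y + z - 1

For a 2-form in R^3 of the form above, applying d gives a 3-form with coefficient ∂P/∂x + ∂Q/∂y + ∂R/∂z:
  ∂P/∂x = 3*y
  ∂Q/∂y = z
  ∂R/∂z = -1
Sum = 3*y + z - 1, which is exactly div F.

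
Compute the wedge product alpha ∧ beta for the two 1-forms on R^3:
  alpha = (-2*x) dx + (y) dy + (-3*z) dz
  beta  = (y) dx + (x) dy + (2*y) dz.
alpha ∧ beta = (-2*x^2 - y^2) dx ∧ dy + (y*(-4*x + 3*z)) dx ∧ dz + (3*x*z + 2*y^2) dy ∧ dz

Distribute the wedge, using dx_i ∧ dx_j = -dx_j ∧ dx_i and dx_i ∧ dx_i = 0. For each pair (i, j) with i < j, the coefficient of dx_i ∧ dx_j in alpha ∧ beta is (alpha_i * beta_j - alpha_j * beta_i). Collecting: alpha ∧ beta = (-2*x^2 - y^2) dx ∧ dy + (y*(-4*x + 3*z)) dx ∧ dz + (3*x*z + 2*y^2) dy ∧ dz.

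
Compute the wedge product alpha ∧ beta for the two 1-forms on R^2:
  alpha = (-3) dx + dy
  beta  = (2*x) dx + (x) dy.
alpha ∧ beta = (-5*x) dx ∧ dy

Distribute the wedge, using dx_i ∧ dx_j = -dx_j ∧ dx_i and dx_i ∧ dx_i = 0. For each pair (i, j) with i < j, the coefficient of dx_i ∧ dx_j in alpha ∧ beta is (alpha_i * beta_j - alpha_j * beta_i). Collecting: alpha ∧ beta = (-5*x) dx ∧ dy.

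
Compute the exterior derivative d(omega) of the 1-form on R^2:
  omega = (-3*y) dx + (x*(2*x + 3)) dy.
d(omega) = (4*x + 6) dx ∧ dy

For a 1-form omega = sum_i f_i dx_i, the exterior derivative is
  d(omega) = sum_{i < j} (∂f_j/∂x_i - ∂f_i/∂x_j) dx_i ∧ dx_j.
  coefficient of dx ∧ dy: ∂f_2/∂x - ∂f_1/∂y = ∂(x*(2*x + 3))/∂x - ∂(-3*y)/∂y = 4*x + 6
Assembling: d(omega) = (4*x + 6) dx ∧ dy.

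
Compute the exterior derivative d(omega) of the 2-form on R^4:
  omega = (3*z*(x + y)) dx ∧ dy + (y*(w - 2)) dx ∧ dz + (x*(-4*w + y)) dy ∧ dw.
d(omega) = (-w + 3*x + 3*y + 2) dx ∧ dy ∧ dz + (y) dx ∧ dz ∧ dw + (-4*w + y) dx ∧ dy ∧ dw

For a 2-form omega = sum_{i<j} g_{ij} dx_i ∧ dx_j, the exterior derivative is
  d(omega) = sum_{i<j} d(g_{ij}) ∧ dx_i ∧ dx_j = sum_{i<j, k} (∂g_{ij}/∂x_k) dx_k ∧ dx_i ∧ dx_j.
Expand each term, using dx_k ∧ dx_i ∧ dx_j = sgn(permutation) dx_{(a)} ∧ dx_{(b)} ∧ dx_{(c)} with (a < b < c) sorted:
  d(3*z*(x + y)) includes (∂/∂z)(3*z*(x + y)) dz = (3*x + 3*y) dz, which multiplied by dx ∧ dy gives (3*x + 3*y) dx ∧ dy ∧ dz
  d(y*(w - 2)) includes (∂/∂y)(y*(w - 2)) dy = (w - 2) dy, which multiplied by dx ∧ dz gives (2 - w) dx ∧ dy ∧ dz
  d(y*(w - 2)) includes (∂/∂w)(y*(w - 2)) dw = (y) dw, which multiplied by dx ∧ dz gives (y) dx ∧ dz ∧ dw
  d(x*(-4*w + y)) includes (∂/∂x)(x*(-4*w + y)) dx = (-4*w + y) dx, which multiplied by dy ∧ dw gives (-4*w + y) dx ∧ dy ∧ dw
Collecting like 3-forms: d(omega) = (-w + 3*x + 3*y + 2) dx ∧ dy ∧ dz + (y) dx ∧ dz ∧ dw + (-4*w + y) dx ∧ dy ∧ dw.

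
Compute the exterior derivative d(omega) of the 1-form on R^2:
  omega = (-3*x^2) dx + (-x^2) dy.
d(omega) = (-2*x) dx ∧ dy

For a 1-form omega = sum_i f_i dx_i, the exterior derivative is
  d(omega) = sum_{i < j} (∂f_j/∂x_i - ∂f_i/∂x_j) dx_i ∧ dx_j.
  coefficient of dx ∧ dy: ∂f_2/∂x - ∂f_1/∂y = ∂(-x^2)/∂x - ∂(-3*x^2)/∂y = -2*x
Assembling: d(omega) = (-2*x) dx ∧ dy.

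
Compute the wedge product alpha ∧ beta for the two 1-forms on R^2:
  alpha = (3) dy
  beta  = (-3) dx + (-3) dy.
alpha ∧ beta = (9) dx ∧ dy

Distribute the wedge, using dx_i ∧ dx_j = -dx_j ∧ dx_i and dx_i ∧ dx_i = 0. For each pair (i, j) with i < j, the coefficient of dx_i ∧ dx_j in alpha ∧ beta is (alpha_i * beta_j - alpha_j * beta_i). Collecting: alpha ∧ beta = (9) dx ∧ dy.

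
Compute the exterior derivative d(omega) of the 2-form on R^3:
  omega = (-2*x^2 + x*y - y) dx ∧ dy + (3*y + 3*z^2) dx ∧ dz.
d(omega) = (-3) dx ∧ dy ∧ dz

For a 2-form omega = sum_{i<j} g_{ij} dx_i ∧ dx_j, the exterior derivative is
  d(omega) = sum_{i<j} d(g_{ij}) ∧ dx_i ∧ dx_j = sum_{i<j, k} (∂g_{ij}/∂x_k) dx_k ∧ dx_i ∧ dx_j.
Expand each term, using dx_k ∧ dx_i ∧ dx_j = sgn(permutation) dx_{(a)} ∧ dx_{(b)} ∧ dx_{(c)} with (a < b < c) sorted:
  d(3*y + 3*z^2) includes (∂/∂y)(3*y + 3*z^2) dy = (3) dy, which multiplied by dx ∧ dz gives (-3) dx ∧ dy ∧ dz
Collecting like 3-forms: d(omega) = (-3) dx ∧ dy ∧ dz.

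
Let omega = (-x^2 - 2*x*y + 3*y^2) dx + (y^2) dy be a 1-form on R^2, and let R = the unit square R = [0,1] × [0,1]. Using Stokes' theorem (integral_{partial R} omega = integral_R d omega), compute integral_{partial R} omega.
integral_(partial R) omega = -2

Stokes: integral_partial_R omega = integral_R d omega with d omega = (∂Q/∂x - ∂P/∂y) dx ∧ dy.
  ∂Q/∂x = 0
  ∂P/∂y = -2*x + 6*y
  integrand = ∂Q/∂x - ∂P/∂y = 2*x - 6*y.
Integrating over R: integral_0^1 integral_0^1 (2*x - 6*y) dx dy = -2.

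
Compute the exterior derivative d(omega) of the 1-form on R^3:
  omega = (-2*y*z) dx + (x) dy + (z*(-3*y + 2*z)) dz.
d(omega) = (2*z + 1) dx ∧ dy + (2*y) dx ∧ dz + (-3*z) dy ∧ dz

For a 1-form omega = sum_i f_i dx_i, the exterior derivative is
  d(omega) = sum_{i < j} (∂f_j/∂x_i - ∂f_i/∂x_j) dx_i ∧ dx_j.
  coefficient of dx ∧ dy: ∂f_2/∂x - ∂f_1/∂y = ∂(x)/∂x - ∂(-2*y*z)/∂y = 2*z + 1
  coefficient of dx ∧ dz: ∂f_3/∂x - ∂f_1/∂z = ∂(z*(-3*y + 2*z))/∂x - ∂(-2*y*z)/∂z = 2*y
  coefficient of dy ∧ dz: ∂f_3/∂y - ∂f_2/∂z = ∂(z*(-3*y + 2*z))/∂y - ∂(x)/∂z = -3*z
Assembling: d(omega) = (2*z + 1) dx ∧ dy + (2*y) dx ∧ dz + (-3*z) dy ∧ dz.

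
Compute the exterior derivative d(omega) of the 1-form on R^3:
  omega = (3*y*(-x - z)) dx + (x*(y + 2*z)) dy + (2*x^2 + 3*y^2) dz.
d(omega) = (3*x + y + 5*z) dx ∧ dy + (4*x + 3*y) dx ∧ dz + (-2*x + 6*y) dy ∧ dz

For a 1-form omega = sum_i f_i dx_i, the exterior derivative is
  d(omega) = sum_{i < j} (∂f_j/∂x_i - ∂f_i/∂x_j) dx_i ∧ dx_j.
  coefficient of dx ∧ dy: ∂f_2/∂x - ∂f_1/∂y = ∂(x*(y + 2*z))/∂x - ∂(3*y*(-x - z))/∂y = 3*x + y + 5*z
  coefficient of dx ∧ dz: ∂f_3/∂x - ∂f_1/∂z = ∂(2*x^2 + 3*y^2)/∂x - ∂(3*y*(-x - z))/∂z = 4*x + 3*y
  coefficient of dy ∧ dz: ∂f_3/∂y - ∂f_2/∂z = ∂(2*x^2 + 3*y^2)/∂y - ∂(x*(y + 2*z))/∂z = -2*x + 6*y
Assembling: d(omega) = (3*x + y + 5*z) dx ∧ dy + (4*x + 3*y) dx ∧ dz + (-2*x + 6*y) dy ∧ dz.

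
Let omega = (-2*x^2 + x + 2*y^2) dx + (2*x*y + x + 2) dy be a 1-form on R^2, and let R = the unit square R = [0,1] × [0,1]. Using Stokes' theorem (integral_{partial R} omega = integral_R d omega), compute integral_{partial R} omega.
integral_(partial R) omega = 0

Stokes: integral_partial_R omega = integral_R d omega with d omega = (∂Q/∂x - ∂P/∂y) dx ∧ dy.
  ∂Q/∂x = 2*y + 1
  ∂P/∂y = 4*y
  integrand = ∂Q/∂x - ∂P/∂y = 1 - 2*y.
Integrating over R: integral_0^1 integral_0^1 (1 - 2*y) dx dy = 0.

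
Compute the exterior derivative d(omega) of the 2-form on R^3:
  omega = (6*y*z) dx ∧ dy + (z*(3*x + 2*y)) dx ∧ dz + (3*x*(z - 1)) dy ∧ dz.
d(omega) = (6*y + z - 3) dx ∧ dy ∧ dz

For a 2-form omega = sum_{i<j} g_{ij} dx_i ∧ dx_j, the exterior derivative is
  d(omega) = sum_{i<j} d(g_{ij}) ∧ dx_i ∧ dx_j = sum_{i<j, k} (∂g_{ij}/∂x_k) dx_k ∧ dx_i ∧ dx_j.
Expand each term, using dx_k ∧ dx_i ∧ dx_j = sgn(permutation) dx_{(a)} ∧ dx_{(b)} ∧ dx_{(c)} with (a < b < c) sorted:
  d(6*y*z) includes (∂/∂z)(6*y*z) dz = (6*y) dz, which multiplied by dx ∧ dy gives (6*y) dx ∧ dy ∧ dz
  d(z*(3*x + 2*y)) includes (∂/∂y)(z*(3*x + 2*y)) dy = (2*z) dy, which multiplied by dx ∧ dz gives (-2*z) dx ∧ dy ∧ dz
  d(3*x*(z - 1)) includes (∂/∂x)(3*x*(z - 1)) dx = (3*z - 3) dx, which multiplied by dy ∧ dz gives (3*z - 3) dx ∧ dy ∧ dz
Collecting like 3-forms: d(omega) = (6*y + z - 3) dx ∧ dy ∧ dz.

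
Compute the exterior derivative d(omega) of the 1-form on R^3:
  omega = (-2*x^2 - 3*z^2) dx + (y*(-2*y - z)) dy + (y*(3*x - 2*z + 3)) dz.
d(omega) = (3*y + 6*z) dx ∧ dz + (3*x + y - 2*z + 3) dy ∧ dz

For a 1-form omega = sum_i f_i dx_i, the exterior derivative is
  d(omega) = sum_{i < j} (∂f_j/∂x_i - ∂f_i/∂x_j) dx_i ∧ dx_j.
  coefficient of dx ∧ dz: ∂f_3/∂x - ∂f_1/∂z = ∂(y*(3*x - 2*z + 3))/∂x - ∂(-2*x^2 - 3*z^2)/∂z = 3*y + 6*z
  coefficient of dy ∧ dz: ∂f_3/∂y - ∂f_2/∂z = ∂(y*(3*x - 2*z + 3))/∂y - ∂(y*(-2*y - z))/∂z = 3*x + y - 2*z + 3
Assembling: d(omega) = (3*y + 6*z) dx ∧ dz + (3*x + y - 2*z + 3) dy ∧ dz.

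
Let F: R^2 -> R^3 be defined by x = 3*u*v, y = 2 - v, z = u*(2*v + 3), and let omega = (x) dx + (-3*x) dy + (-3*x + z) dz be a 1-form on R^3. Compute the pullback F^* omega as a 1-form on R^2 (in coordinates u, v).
F^* omega = (u*(-5*v^2 - 15*v + 9)) du + (u*(-5*u*v + 6*u + 9*v)) dv

Using F^*(f dg) = (f ∘ F) d(g ∘ F), substitute each coordinate x_i by F_i(u, v) in f_i, and replace dx_i by d F_i = (∂F_i/∂u) du + (∂F_i/∂v) dv.
  For the x component: f_1(F) = 3*u*v; d F_1 = (3*v) du + (3*u) dv
  For the y component: f_2(F) = -9*u*v; d F_2 = (0) du + (-1) dv
  For the z component: f_3(F) = u*(3 - 7*v); d F_3 = (2*v + 3) du + (2*u) dv
Combining and collecting du, dv coefficients:
  coeff of du: u*(-5*v^2 - 15*v + 9)
  coeff of dv: u*(-5*u*v + 6*u + 9*v)
F^* omega = (u*(-5*v^2 - 15*v + 9)) du + (u*(-5*u*v + 6*u + 9*v)) dv.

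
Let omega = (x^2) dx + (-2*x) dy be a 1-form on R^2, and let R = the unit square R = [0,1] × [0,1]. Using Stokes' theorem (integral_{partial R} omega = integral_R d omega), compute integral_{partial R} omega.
integral_(partial R) omega = -2

Stokes: integral_partial_R omega = integral_R d omega with d omega = (∂Q/∂x - ∂P/∂y) dx ∧ dy.
  ∂Q/∂x = -2
  ∂P/∂y = 0
  integrand = ∂Q/∂x - ∂P/∂y = -2.
Integrating over R: integral_0^1 integral_0^1 (-2) dx dy = -2.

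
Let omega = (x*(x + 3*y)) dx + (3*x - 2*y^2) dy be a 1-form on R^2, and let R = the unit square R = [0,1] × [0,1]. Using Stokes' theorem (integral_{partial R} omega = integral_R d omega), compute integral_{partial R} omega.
integral_(partial R) omega = 3/2

Stokes: integral_partial_R omega = integral_R d omega with d omega = (∂Q/∂x - ∂P/∂y) dx ∧ dy.
  ∂Q/∂x = 3
  ∂P/∂y = 3*x
  integrand = ∂Q/∂x - ∂P/∂y = 3 - 3*x.
Integrating over R: integral_0^1 integral_0^1 (3 - 3*x) dx dy = 3/2.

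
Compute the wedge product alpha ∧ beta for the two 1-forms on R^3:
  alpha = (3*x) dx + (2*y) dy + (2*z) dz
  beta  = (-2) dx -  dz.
alpha ∧ beta = (-3*x + 4*z) dx ∧ dz + (4*y) dx ∧ dy + (-2*y) dy ∧ dz

Distribute the wedge, using dx_i ∧ dx_j = -dx_j ∧ dx_i and dx_i ∧ dx_i = 0. For each pair (i, j) with i < j, the coefficient of dx_i ∧ dx_j in alpha ∧ beta is (alpha_i * beta_j - alpha_j * beta_i). Collecting: alpha ∧ beta = (-3*x + 4*z) dx ∧ dz + (4*y) dx ∧ dy + (-2*y) dy ∧ dz.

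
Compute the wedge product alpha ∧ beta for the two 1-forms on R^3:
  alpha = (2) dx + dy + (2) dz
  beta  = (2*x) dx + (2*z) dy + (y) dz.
alpha ∧ beta = (-2*x + 4*z) dx ∧ dy + (-4*x + 2*y) dx ∧ dz + (y - 4*z) dy ∧ dz

Distribute the wedge, using dx_i ∧ dx_j = -dx_j ∧ dx_i and dx_i ∧ dx_i = 0. For each pair (i, j) with i < j, the coefficient of dx_i ∧ dx_j in alpha ∧ beta is (alpha_i * beta_j - alpha_j * beta_i). Collecting: alpha ∧ beta = (-2*x + 4*z) dx ∧ dy + (-4*x + 2*y) dx ∧ dz + (y - 4*z) dy ∧ dz.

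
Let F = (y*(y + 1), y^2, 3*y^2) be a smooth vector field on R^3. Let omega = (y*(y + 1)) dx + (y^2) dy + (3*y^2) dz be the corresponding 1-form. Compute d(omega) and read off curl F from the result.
d(omega) = (6*y) dy ∧ dz + (0) dz ∧ dx + (-2*y - 1) dx ∧ dy; curl F = (6*y, 0, -2*y - 1)

d omega = sum_{i<j} (∂f_j/∂x_i - ∂f_i/∂x_j) dx_i ∧ dx_j. Under the identification (dy ∧ dz, dz ∧ dx, dx ∧ dy) ↔ (e_x, e_y, e_z), the coefficients are exactly the components of curl F. Compute:
  ∂R/∂y - ∂Q/∂z = (6*y) - (0) = 6*y
  ∂P/∂z - ∂R/∂x = (0) - (0) = 0
  ∂Q/∂x - ∂P/∂y = (0) - (2*y + 1) = -2*y - 1.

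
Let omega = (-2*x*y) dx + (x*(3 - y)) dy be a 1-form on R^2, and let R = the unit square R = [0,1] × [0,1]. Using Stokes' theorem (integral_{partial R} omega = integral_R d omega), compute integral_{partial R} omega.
integral_(partial R) omega = 7/2

Stokes: integral_partial_R omega = integral_R d omega with d omega = (∂Q/∂x - ∂P/∂y) dx ∧ dy.
  ∂Q/∂x = 3 - y
  ∂P/∂y = -2*x
  integrand = ∂Q/∂x - ∂P/∂y = 2*x - y + 3.
Integrating over R: integral_0^1 integral_0^1 (2*x - y + 3) dx dy = 7/2.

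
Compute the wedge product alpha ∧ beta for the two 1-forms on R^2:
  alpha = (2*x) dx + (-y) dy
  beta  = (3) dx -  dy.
alpha ∧ beta = (-2*x + 3*y) dx ∧ dy

Distribute the wedge, using dx_i ∧ dx_j = -dx_j ∧ dx_i and dx_i ∧ dx_i = 0. For each pair (i, j) with i < j, the coefficient of dx_i ∧ dx_j in alpha ∧ beta is (alpha_i * beta_j - alpha_j * beta_i). Collecting: alpha ∧ beta = (-2*x + 3*y) dx ∧ dy.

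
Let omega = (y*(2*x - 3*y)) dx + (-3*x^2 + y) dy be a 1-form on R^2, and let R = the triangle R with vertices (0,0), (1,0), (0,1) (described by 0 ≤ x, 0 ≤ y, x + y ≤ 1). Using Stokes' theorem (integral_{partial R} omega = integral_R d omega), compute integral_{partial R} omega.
integral_(partial R) omega = -1/3

Stokes: integral_partial_R omega = integral_R d omega with d omega = (∂Q/∂x - ∂P/∂y) dx ∧ dy.
  ∂Q/∂x = -6*x
  ∂P/∂y = 2*x - 6*y
  integrand = ∂Q/∂x - ∂P/∂y = -8*x + 6*y.
Integrating over R: integral_0^1 integral_0^{1-x} (-8*x + 6*y) dy dx = -1/3.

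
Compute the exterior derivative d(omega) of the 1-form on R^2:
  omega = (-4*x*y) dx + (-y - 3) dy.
d(omega) = (4*x) dx ∧ dy

For a 1-form omega = sum_i f_i dx_i, the exterior derivative is
  d(omega) = sum_{i < j} (∂f_j/∂x_i - ∂f_i/∂x_j) dx_i ∧ dx_j.
  coefficient of dx ∧ dy: ∂f_2/∂x - ∂f_1/∂y = ∂(-y - 3)/∂x - ∂(-4*x*y)/∂y = 4*x
Assembling: d(omega) = (4*x) dx ∧ dy.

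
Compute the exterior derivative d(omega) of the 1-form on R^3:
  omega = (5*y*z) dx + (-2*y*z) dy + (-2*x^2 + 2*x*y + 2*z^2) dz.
d(omega) = (-5*z) dx ∧ dy + (-4*x - 3*y) dx ∧ dz + (2*x + 2*y) dy ∧ dz

For a 1-form omega = sum_i f_i dx_i, the exterior derivative is
  d(omega) = sum_{i < j} (∂f_j/∂x_i - ∂f_i/∂x_j) dx_i ∧ dx_j.
  coefficient of dx ∧ dy: ∂f_2/∂x - ∂f_1/∂y = ∂(-2*y*z)/∂x - ∂(5*y*z)/∂y = -5*z
  coefficient of dx ∧ dz: ∂f_3/∂x - ∂f_1/∂z = ∂(-2*x^2 + 2*x*y + 2*z^2)/∂x - ∂(5*y*z)/∂z = -4*x - 3*y
  coefficient of dy ∧ dz: ∂f_3/∂y - ∂f_2/∂z = ∂(-2*x^2 + 2*x*y + 2*z^2)/∂y - ∂(-2*y*z)/∂z = 2*x + 2*y
Assembling: d(omega) = (-5*z) dx ∧ dy + (-4*x - 3*y) dx ∧ dz + (2*x + 2*y) dy ∧ dz.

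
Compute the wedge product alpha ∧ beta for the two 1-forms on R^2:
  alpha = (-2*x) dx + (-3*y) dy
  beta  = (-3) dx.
alpha ∧ beta = (-9*y) dx ∧ dy

Distribute the wedge, using dx_i ∧ dx_j = -dx_j ∧ dx_i and dx_i ∧ dx_i = 0. For each pair (i, j) with i < j, the coefficient of dx_i ∧ dx_j in alpha ∧ beta is (alpha_i * beta_j - alpha_j * beta_i). Collecting: alpha ∧ beta = (-9*y) dx ∧ dy.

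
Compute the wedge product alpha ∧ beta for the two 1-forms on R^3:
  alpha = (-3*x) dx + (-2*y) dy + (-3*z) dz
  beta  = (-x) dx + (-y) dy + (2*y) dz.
alpha ∧ beta = (x*y) dx ∧ dy + (-3*x*(2*y + z)) dx ∧ dz + (-y*(4*y + 3*z)) dy ∧ dz

Distribute the wedge, using dx_i ∧ dx_j = -dx_j ∧ dx_i and dx_i ∧ dx_i = 0. For each pair (i, j) with i < j, the coefficient of dx_i ∧ dx_j in alpha ∧ beta is (alpha_i * beta_j - alpha_j * beta_i). Collecting: alpha ∧ beta = (x*y) dx ∧ dy + (-3*x*(2*y + z)) dx ∧ dz + (-y*(4*y + 3*z)) dy ∧ dz.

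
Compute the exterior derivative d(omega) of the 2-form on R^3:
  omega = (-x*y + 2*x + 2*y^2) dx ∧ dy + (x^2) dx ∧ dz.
d(omega) = 0

For a 2-form omega = sum_{i<j} g_{ij} dx_i ∧ dx_j, the exterior derivative is
  d(omega) = sum_{i<j} d(g_{ij}) ∧ dx_i ∧ dx_j = sum_{i<j, k} (∂g_{ij}/∂x_k) dx_k ∧ dx_i ∧ dx_j.
Expand each term, using dx_k ∧ dx_i ∧ dx_j = sgn(permutation) dx_{(a)} ∧ dx_{(b)} ∧ dx_{(c)} with (a < b < c) sorted:

Collecting like 3-forms: d(omega) = 0.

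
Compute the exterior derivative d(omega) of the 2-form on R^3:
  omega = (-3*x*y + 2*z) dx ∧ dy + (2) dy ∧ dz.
d(omega) = (2) dx ∧ dy ∧ dz

For a 2-form omega = sum_{i<j} g_{ij} dx_i ∧ dx_j, the exterior derivative is
  d(omega) = sum_{i<j} d(g_{ij}) ∧ dx_i ∧ dx_j = sum_{i<j, k} (∂g_{ij}/∂x_k) dx_k ∧ dx_i ∧ dx_j.
Expand each term, using dx_k ∧ dx_i ∧ dx_j = sgn(permutation) dx_{(a)} ∧ dx_{(b)} ∧ dx_{(c)} with (a < b < c) sorted:
  d(-3*x*y + 2*z) includes (∂/∂z)(-3*x*y + 2*z) dz = (2) dz, which multiplied by dx ∧ dy gives (2) dx ∧ dy ∧ dz
Collecting like 3-forms: d(omega) = (2) dx ∧ dy ∧ dz.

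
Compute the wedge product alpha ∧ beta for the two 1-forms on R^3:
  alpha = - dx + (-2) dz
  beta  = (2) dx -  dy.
alpha ∧ beta = (1) dx ∧ dy + (4) dx ∧ dz + (-2) dy ∧ dz

Distribute the wedge, using dx_i ∧ dx_j = -dx_j ∧ dx_i and dx_i ∧ dx_i = 0. For each pair (i, j) with i < j, the coefficient of dx_i ∧ dx_j in alpha ∧ beta is (alpha_i * beta_j - alpha_j * beta_i). Collecting: alpha ∧ beta = (1) dx ∧ dy + (4) dx ∧ dz + (-2) dy ∧ dz.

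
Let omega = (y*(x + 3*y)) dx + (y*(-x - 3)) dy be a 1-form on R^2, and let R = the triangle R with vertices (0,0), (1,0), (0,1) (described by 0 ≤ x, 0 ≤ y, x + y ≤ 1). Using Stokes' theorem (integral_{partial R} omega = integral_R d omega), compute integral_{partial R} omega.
integral_(partial R) omega = -4/3

Stokes: integral_partial_R omega = integral_R d omega with d omega = (∂Q/∂x - ∂P/∂y) dx ∧ dy.
  ∂Q/∂x = -y
  ∂P/∂y = x + 6*y
  integrand = ∂Q/∂x - ∂P/∂y = -x - 7*y.
Integrating over R: integral_0^1 integral_0^{1-x} (-x - 7*y) dy dx = -4/3.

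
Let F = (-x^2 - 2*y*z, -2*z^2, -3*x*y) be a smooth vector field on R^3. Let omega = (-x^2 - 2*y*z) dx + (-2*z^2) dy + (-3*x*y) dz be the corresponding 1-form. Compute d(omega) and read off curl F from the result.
d(omega) = (-3*x + 4*z) dy ∧ dz + (y) dz ∧ dx + (2*z) dx ∧ dy; curl F = (-3*x + 4*z, y, 2*z)

d omega = sum_{i<j} (∂f_j/∂x_i - ∂f_i/∂x_j) dx_i ∧ dx_j. Under the identification (dy ∧ dz, dz ∧ dx, dx ∧ dy) ↔ (e_x, e_y, e_z), the coefficients are exactly the components of curl F. Compute:
  ∂R/∂y - ∂Q/∂z = (-3*x) - (-4*z) = -3*x + 4*z
  ∂P/∂z - ∂R/∂x = (-2*y) - (-3*y) = y
  ∂Q/∂x - ∂P/∂y = (0) - (-2*z) = 2*z.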